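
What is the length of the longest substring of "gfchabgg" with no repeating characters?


Input: "gfchabgg"
Sliding window (track last position of each char):
  Position 0 ('g'): window [0,0] length 1 -- new best
  Position 1 ('f'): window [0,1] length 2 -- new best
  Position 2 ('c'): window [0,2] length 3 -- new best
  Position 3 ('h'): window [0,3] length 4 -- new best
  Position 4 ('a'): window [0,4] length 5 -- new best
  Position 5 ('b'): window [0,5] length 6 -- new best
  Position 6 ('g'): repeat (last at 0), move window start to 1
  Position 6 ('g'): window [1,6] length 6
  Position 7 ('g'): repeat (last at 6), move window start to 7
  Position 7 ('g'): window [7,7] length 1
Longest substring with no repeats: "gfchab" with length 6

6


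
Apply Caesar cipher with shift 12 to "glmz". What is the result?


Caesar cipher: shift "glmz" by 12
  'g' (pos 6) + 12 = pos 18 = 's'
  'l' (pos 11) + 12 = pos 23 = 'x'
  'm' (pos 12) + 12 = pos 24 = 'y'
  'z' (pos 25) + 12 = pos 11 = 'l'
Result: sxyl

sxyl


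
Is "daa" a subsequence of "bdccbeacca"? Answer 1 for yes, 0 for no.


Check if "daa" is a subsequence of "bdccbeacca"
Greedy scan:
  Position 0 ('b'): no match needed
  Position 1 ('d'): matches sub[0] = 'd'
  Position 2 ('c'): no match needed
  Position 3 ('c'): no match needed
  Position 4 ('b'): no match needed
  Position 5 ('e'): no match needed
  Position 6 ('a'): matches sub[1] = 'a'
  Position 7 ('c'): no match needed
  Position 8 ('c'): no match needed
  Position 9 ('a'): matches sub[2] = 'a'
All 3 characters matched => is a subsequence

1


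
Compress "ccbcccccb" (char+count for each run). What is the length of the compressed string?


Input: ccbcccccb
Runs:
  'c' x 2 => "c2"
  'b' x 1 => "b1"
  'c' x 5 => "c5"
  'b' x 1 => "b1"
Compressed: "c2b1c5b1"
Compressed length: 8

8


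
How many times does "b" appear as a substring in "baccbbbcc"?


Searching for "b" in "baccbbbcc"
Scanning each position:
  Position 0: "b" => MATCH
  Position 1: "a" => no
  Position 2: "c" => no
  Position 3: "c" => no
  Position 4: "b" => MATCH
  Position 5: "b" => MATCH
  Position 6: "b" => MATCH
  Position 7: "c" => no
  Position 8: "c" => no
Total occurrences: 4

4


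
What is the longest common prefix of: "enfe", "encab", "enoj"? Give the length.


Words: enfe, encab, enoj
  Position 0: all 'e' => match
  Position 1: all 'n' => match
  Position 2: ('f', 'c', 'o') => mismatch, stop
LCP = "en" (length 2)

2


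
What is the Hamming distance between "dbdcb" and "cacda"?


Comparing "dbdcb" and "cacda" position by position:
  Position 0: 'd' vs 'c' => differ
  Position 1: 'b' vs 'a' => differ
  Position 2: 'd' vs 'c' => differ
  Position 3: 'c' vs 'd' => differ
  Position 4: 'b' vs 'a' => differ
Total differences (Hamming distance): 5

5


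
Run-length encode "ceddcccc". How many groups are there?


Input: ceddcccc
Scanning for consecutive runs:
  Group 1: 'c' x 1 (positions 0-0)
  Group 2: 'e' x 1 (positions 1-1)
  Group 3: 'd' x 2 (positions 2-3)
  Group 4: 'c' x 4 (positions 4-7)
Total groups: 4

4


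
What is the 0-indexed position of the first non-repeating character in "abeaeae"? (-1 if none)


Input: abeaeae
Character frequencies:
  'a': 3
  'b': 1
  'e': 3
Scanning left to right for freq == 1:
  Position 0 ('a'): freq=3, skip
  Position 1 ('b'): unique! => answer = 1

1


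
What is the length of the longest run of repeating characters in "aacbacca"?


Input: "aacbacca"
Scanning for longest run:
  Position 1 ('a'): continues run of 'a', length=2
  Position 2 ('c'): new char, reset run to 1
  Position 3 ('b'): new char, reset run to 1
  Position 4 ('a'): new char, reset run to 1
  Position 5 ('c'): new char, reset run to 1
  Position 6 ('c'): continues run of 'c', length=2
  Position 7 ('a'): new char, reset run to 1
Longest run: 'a' with length 2

2


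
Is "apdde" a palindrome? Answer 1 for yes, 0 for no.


Input: apdde
Reversed: eddpa
  Compare pos 0 ('a') with pos 4 ('e'): MISMATCH
  Compare pos 1 ('p') with pos 3 ('d'): MISMATCH
Result: not a palindrome

0


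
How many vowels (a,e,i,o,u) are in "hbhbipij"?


Input: hbhbipij
Checking each character:
  'h' at position 0: consonant
  'b' at position 1: consonant
  'h' at position 2: consonant
  'b' at position 3: consonant
  'i' at position 4: vowel (running total: 1)
  'p' at position 5: consonant
  'i' at position 6: vowel (running total: 2)
  'j' at position 7: consonant
Total vowels: 2

2


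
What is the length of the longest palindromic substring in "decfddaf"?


Input: "decfddaf"
Checking substrings for palindromes:
  [4:6] "dd" (len 2) => palindrome
Longest palindromic substring: "dd" with length 2

2


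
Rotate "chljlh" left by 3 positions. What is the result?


Input: "chljlh", rotate left by 3
First 3 characters: "chl"
Remaining characters: "jlh"
Concatenate remaining + first: "jlh" + "chl" = "jlhchl"

jlhchl


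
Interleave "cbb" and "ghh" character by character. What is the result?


Interleaving "cbb" and "ghh":
  Position 0: 'c' from first, 'g' from second => "cg"
  Position 1: 'b' from first, 'h' from second => "bh"
  Position 2: 'b' from first, 'h' from second => "bh"
Result: cgbhbh

cgbhbh


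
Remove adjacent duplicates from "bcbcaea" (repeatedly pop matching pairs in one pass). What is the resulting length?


Input: bcbcaea
Stack-based adjacent duplicate removal:
  Read 'b': push. Stack: b
  Read 'c': push. Stack: bc
  Read 'b': push. Stack: bcb
  Read 'c': push. Stack: bcbc
  Read 'a': push. Stack: bcbca
  Read 'e': push. Stack: bcbcae
  Read 'a': push. Stack: bcbcaea
Final stack: "bcbcaea" (length 7)

7


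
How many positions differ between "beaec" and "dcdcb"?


Comparing "beaec" and "dcdcb" position by position:
  Position 0: 'b' vs 'd' => DIFFER
  Position 1: 'e' vs 'c' => DIFFER
  Position 2: 'a' vs 'd' => DIFFER
  Position 3: 'e' vs 'c' => DIFFER
  Position 4: 'c' vs 'b' => DIFFER
Positions that differ: 5

5


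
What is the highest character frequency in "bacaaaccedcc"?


Input: bacaaaccedcc
Character counts:
  'a': 4
  'b': 1
  'c': 5
  'd': 1
  'e': 1
Maximum frequency: 5

5


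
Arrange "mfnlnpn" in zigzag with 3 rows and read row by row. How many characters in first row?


Zigzag "mfnlnpn" into 3 rows:
Placing characters:
  'm' => row 0
  'f' => row 1
  'n' => row 2
  'l' => row 1
  'n' => row 0
  'p' => row 1
  'n' => row 2
Rows:
  Row 0: "mn"
  Row 1: "flp"
  Row 2: "nn"
First row length: 2

2


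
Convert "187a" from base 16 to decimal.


Input: "187a" in base 16
Positional expansion:
  Digit '1' (value 1) x 16^3 = 4096
  Digit '8' (value 8) x 16^2 = 2048
  Digit '7' (value 7) x 16^1 = 112
  Digit 'a' (value 10) x 16^0 = 10
Sum = 6266

6266


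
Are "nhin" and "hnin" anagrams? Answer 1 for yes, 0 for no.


Strings: "nhin", "hnin"
Sorted first:  hinn
Sorted second: hinn
Sorted forms match => anagrams

1


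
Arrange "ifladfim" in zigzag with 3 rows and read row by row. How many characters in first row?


Zigzag "ifladfim" into 3 rows:
Placing characters:
  'i' => row 0
  'f' => row 1
  'l' => row 2
  'a' => row 1
  'd' => row 0
  'f' => row 1
  'i' => row 2
  'm' => row 1
Rows:
  Row 0: "id"
  Row 1: "fafm"
  Row 2: "li"
First row length: 2

2


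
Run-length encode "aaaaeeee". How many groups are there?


Input: aaaaeeee
Scanning for consecutive runs:
  Group 1: 'a' x 4 (positions 0-3)
  Group 2: 'e' x 4 (positions 4-7)
Total groups: 2

2


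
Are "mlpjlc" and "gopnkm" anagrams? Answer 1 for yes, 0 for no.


Strings: "mlpjlc", "gopnkm"
Sorted first:  cjllmp
Sorted second: gkmnop
Differ at position 0: 'c' vs 'g' => not anagrams

0


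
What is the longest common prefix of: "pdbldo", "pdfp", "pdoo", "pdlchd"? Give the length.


Words: pdbldo, pdfp, pdoo, pdlchd
  Position 0: all 'p' => match
  Position 1: all 'd' => match
  Position 2: ('b', 'f', 'o', 'l') => mismatch, stop
LCP = "pd" (length 2)

2


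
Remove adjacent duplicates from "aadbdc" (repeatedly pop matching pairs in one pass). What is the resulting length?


Input: aadbdc
Stack-based adjacent duplicate removal:
  Read 'a': push. Stack: a
  Read 'a': matches stack top 'a' => pop. Stack: (empty)
  Read 'd': push. Stack: d
  Read 'b': push. Stack: db
  Read 'd': push. Stack: dbd
  Read 'c': push. Stack: dbdc
Final stack: "dbdc" (length 4)

4


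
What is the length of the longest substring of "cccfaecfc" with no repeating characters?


Input: "cccfaecfc"
Sliding window (track last position of each char):
  Position 0 ('c'): window [0,0] length 1 -- new best
  Position 1 ('c'): repeat (last at 0), move window start to 1
  Position 1 ('c'): window [1,1] length 1
  Position 2 ('c'): repeat (last at 1), move window start to 2
  Position 2 ('c'): window [2,2] length 1
  Position 3 ('f'): window [2,3] length 2 -- new best
  Position 4 ('a'): window [2,4] length 3 -- new best
  Position 5 ('e'): window [2,5] length 4 -- new best
  Position 6 ('c'): repeat (last at 2), move window start to 3
  Position 6 ('c'): window [3,6] length 4
  Position 7 ('f'): repeat (last at 3), move window start to 4
  Position 7 ('f'): window [4,7] length 4
  Position 8 ('c'): repeat (last at 6), move window start to 7
  Position 8 ('c'): window [7,8] length 2
Longest substring with no repeats: "cfae" with length 4

4


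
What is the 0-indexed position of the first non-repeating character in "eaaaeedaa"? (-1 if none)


Input: eaaaeedaa
Character frequencies:
  'a': 5
  'd': 1
  'e': 3
Scanning left to right for freq == 1:
  Position 0 ('e'): freq=3, skip
  Position 1 ('a'): freq=5, skip
  Position 2 ('a'): freq=5, skip
  Position 3 ('a'): freq=5, skip
  Position 4 ('e'): freq=3, skip
  Position 5 ('e'): freq=3, skip
  Position 6 ('d'): unique! => answer = 6

6


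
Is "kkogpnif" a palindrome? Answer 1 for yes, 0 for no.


Input: kkogpnif
Reversed: finpgokk
  Compare pos 0 ('k') with pos 7 ('f'): MISMATCH
  Compare pos 1 ('k') with pos 6 ('i'): MISMATCH
  Compare pos 2 ('o') with pos 5 ('n'): MISMATCH
  Compare pos 3 ('g') with pos 4 ('p'): MISMATCH
Result: not a palindrome

0


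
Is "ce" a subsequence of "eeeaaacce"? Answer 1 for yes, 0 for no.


Check if "ce" is a subsequence of "eeeaaacce"
Greedy scan:
  Position 0 ('e'): no match needed
  Position 1 ('e'): no match needed
  Position 2 ('e'): no match needed
  Position 3 ('a'): no match needed
  Position 4 ('a'): no match needed
  Position 5 ('a'): no match needed
  Position 6 ('c'): matches sub[0] = 'c'
  Position 7 ('c'): no match needed
  Position 8 ('e'): matches sub[1] = 'e'
All 2 characters matched => is a subsequence

1


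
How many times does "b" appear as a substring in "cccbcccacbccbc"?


Searching for "b" in "cccbcccacbccbc"
Scanning each position:
  Position 0: "c" => no
  Position 1: "c" => no
  Position 2: "c" => no
  Position 3: "b" => MATCH
  Position 4: "c" => no
  Position 5: "c" => no
  Position 6: "c" => no
  Position 7: "a" => no
  Position 8: "c" => no
  Position 9: "b" => MATCH
  Position 10: "c" => no
  Position 11: "c" => no
  Position 12: "b" => MATCH
  Position 13: "c" => no
Total occurrences: 3

3


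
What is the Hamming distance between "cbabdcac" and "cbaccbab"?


Comparing "cbabdcac" and "cbaccbab" position by position:
  Position 0: 'c' vs 'c' => same
  Position 1: 'b' vs 'b' => same
  Position 2: 'a' vs 'a' => same
  Position 3: 'b' vs 'c' => differ
  Position 4: 'd' vs 'c' => differ
  Position 5: 'c' vs 'b' => differ
  Position 6: 'a' vs 'a' => same
  Position 7: 'c' vs 'b' => differ
Total differences (Hamming distance): 4

4


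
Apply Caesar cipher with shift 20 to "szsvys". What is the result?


Caesar cipher: shift "szsvys" by 20
  's' (pos 18) + 20 = pos 12 = 'm'
  'z' (pos 25) + 20 = pos 19 = 't'
  's' (pos 18) + 20 = pos 12 = 'm'
  'v' (pos 21) + 20 = pos 15 = 'p'
  'y' (pos 24) + 20 = pos 18 = 's'
  's' (pos 18) + 20 = pos 12 = 'm'
Result: mtmpsm

mtmpsm


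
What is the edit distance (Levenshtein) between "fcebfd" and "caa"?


Computing edit distance: "fcebfd" -> "caa"
DP table:
           c    a    a
      0    1    2    3
  f   1    1    2    3
  c   2    1    2    3
  e   3    2    2    3
  b   4    3    3    3
  f   5    4    4    4
  d   6    5    5    5
Edit distance = dp[6][3] = 5

5


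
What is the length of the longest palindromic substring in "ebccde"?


Input: "ebccde"
Checking substrings for palindromes:
  [2:4] "cc" (len 2) => palindrome
Longest palindromic substring: "cc" with length 2

2


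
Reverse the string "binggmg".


Input: binggmg
Reading characters right to left:
  Position 6: 'g'
  Position 5: 'm'
  Position 4: 'g'
  Position 3: 'g'
  Position 2: 'n'
  Position 1: 'i'
  Position 0: 'b'
Reversed: gmggnib

gmggnib


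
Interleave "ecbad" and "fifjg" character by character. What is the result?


Interleaving "ecbad" and "fifjg":
  Position 0: 'e' from first, 'f' from second => "ef"
  Position 1: 'c' from first, 'i' from second => "ci"
  Position 2: 'b' from first, 'f' from second => "bf"
  Position 3: 'a' from first, 'j' from second => "aj"
  Position 4: 'd' from first, 'g' from second => "dg"
Result: efcibfajdg

efcibfajdg


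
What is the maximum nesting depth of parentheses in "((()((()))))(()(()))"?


Input: "((()((()))))(()(()))"
Tracking depth:
  Position 0 '(': depth becomes 1
  Position 1 '(': depth becomes 2
  Position 2 '(': depth becomes 3
  Position 3 ')': depth becomes 2
  Position 4 '(': depth becomes 3
  Position 5 '(': depth becomes 4
  Position 6 '(': depth becomes 5
  Position 7 ')': depth becomes 4
  Position 8 ')': depth becomes 3
  Position 9 ')': depth becomes 2
  Position 10 ')': depth becomes 1
  Position 11 ')': depth becomes 0
  Position 12 '(': depth becomes 1
  Position 13 '(': depth becomes 2
  Position 14 ')': depth becomes 1
  Position 15 '(': depth becomes 2
  Position 16 '(': depth becomes 3
  Position 17 ')': depth becomes 2
  Position 18 ')': depth becomes 1
  Position 19 ')': depth becomes 0
Maximum depth reached: 5

5


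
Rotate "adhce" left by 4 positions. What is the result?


Input: "adhce", rotate left by 4
First 4 characters: "adhc"
Remaining characters: "e"
Concatenate remaining + first: "e" + "adhc" = "eadhc"

eadhc


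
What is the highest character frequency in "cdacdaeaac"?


Input: cdacdaeaac
Character counts:
  'a': 4
  'c': 3
  'd': 2
  'e': 1
Maximum frequency: 4

4


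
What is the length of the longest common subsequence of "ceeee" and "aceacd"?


LCS of "ceeee" and "aceacd"
DP table:
           a    c    e    a    c    d
      0    0    0    0    0    0    0
  c   0    0    1    1    1    1    1
  e   0    0    1    2    2    2    2
  e   0    0    1    2    2    2    2
  e   0    0    1    2    2    2    2
  e   0    0    1    2    2    2    2
LCS length = dp[5][6] = 2

2


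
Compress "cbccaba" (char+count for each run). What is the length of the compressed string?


Input: cbccaba
Runs:
  'c' x 1 => "c1"
  'b' x 1 => "b1"
  'c' x 2 => "c2"
  'a' x 1 => "a1"
  'b' x 1 => "b1"
  'a' x 1 => "a1"
Compressed: "c1b1c2a1b1a1"
Compressed length: 12

12


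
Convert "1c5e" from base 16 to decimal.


Input: "1c5e" in base 16
Positional expansion:
  Digit '1' (value 1) x 16^3 = 4096
  Digit 'c' (value 12) x 16^2 = 3072
  Digit '5' (value 5) x 16^1 = 80
  Digit 'e' (value 14) x 16^0 = 14
Sum = 7262

7262


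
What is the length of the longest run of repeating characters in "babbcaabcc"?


Input: "babbcaabcc"
Scanning for longest run:
  Position 1 ('a'): new char, reset run to 1
  Position 2 ('b'): new char, reset run to 1
  Position 3 ('b'): continues run of 'b', length=2
  Position 4 ('c'): new char, reset run to 1
  Position 5 ('a'): new char, reset run to 1
  Position 6 ('a'): continues run of 'a', length=2
  Position 7 ('b'): new char, reset run to 1
  Position 8 ('c'): new char, reset run to 1
  Position 9 ('c'): continues run of 'c', length=2
Longest run: 'b' with length 2

2


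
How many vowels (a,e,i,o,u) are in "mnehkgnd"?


Input: mnehkgnd
Checking each character:
  'm' at position 0: consonant
  'n' at position 1: consonant
  'e' at position 2: vowel (running total: 1)
  'h' at position 3: consonant
  'k' at position 4: consonant
  'g' at position 5: consonant
  'n' at position 6: consonant
  'd' at position 7: consonant
Total vowels: 1

1


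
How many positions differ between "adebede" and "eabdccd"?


Comparing "adebede" and "eabdccd" position by position:
  Position 0: 'a' vs 'e' => DIFFER
  Position 1: 'd' vs 'a' => DIFFER
  Position 2: 'e' vs 'b' => DIFFER
  Position 3: 'b' vs 'd' => DIFFER
  Position 4: 'e' vs 'c' => DIFFER
  Position 5: 'd' vs 'c' => DIFFER
  Position 6: 'e' vs 'd' => DIFFER
Positions that differ: 7

7


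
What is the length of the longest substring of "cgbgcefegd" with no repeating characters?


Input: "cgbgcefegd"
Sliding window (track last position of each char):
  Position 0 ('c'): window [0,0] length 1 -- new best
  Position 1 ('g'): window [0,1] length 2 -- new best
  Position 2 ('b'): window [0,2] length 3 -- new best
  Position 3 ('g'): repeat (last at 1), move window start to 2
  Position 3 ('g'): window [2,3] length 2
  Position 4 ('c'): window [2,4] length 3
  Position 5 ('e'): window [2,5] length 4 -- new best
  Position 6 ('f'): window [2,6] length 5 -- new best
  Position 7 ('e'): repeat (last at 5), move window start to 6
  Position 7 ('e'): window [6,7] length 2
  Position 8 ('g'): window [6,8] length 3
  Position 9 ('d'): window [6,9] length 4
Longest substring with no repeats: "bgcef" with length 5

5


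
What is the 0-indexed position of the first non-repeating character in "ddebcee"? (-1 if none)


Input: ddebcee
Character frequencies:
  'b': 1
  'c': 1
  'd': 2
  'e': 3
Scanning left to right for freq == 1:
  Position 0 ('d'): freq=2, skip
  Position 1 ('d'): freq=2, skip
  Position 2 ('e'): freq=3, skip
  Position 3 ('b'): unique! => answer = 3

3


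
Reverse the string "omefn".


Input: omefn
Reading characters right to left:
  Position 4: 'n'
  Position 3: 'f'
  Position 2: 'e'
  Position 1: 'm'
  Position 0: 'o'
Reversed: nfemo

nfemo


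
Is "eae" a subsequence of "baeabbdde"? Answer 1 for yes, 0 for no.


Check if "eae" is a subsequence of "baeabbdde"
Greedy scan:
  Position 0 ('b'): no match needed
  Position 1 ('a'): no match needed
  Position 2 ('e'): matches sub[0] = 'e'
  Position 3 ('a'): matches sub[1] = 'a'
  Position 4 ('b'): no match needed
  Position 5 ('b'): no match needed
  Position 6 ('d'): no match needed
  Position 7 ('d'): no match needed
  Position 8 ('e'): matches sub[2] = 'e'
All 3 characters matched => is a subsequence

1


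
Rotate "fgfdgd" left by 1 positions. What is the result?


Input: "fgfdgd", rotate left by 1
First 1 characters: "f"
Remaining characters: "gfdgd"
Concatenate remaining + first: "gfdgd" + "f" = "gfdgdf"

gfdgdf


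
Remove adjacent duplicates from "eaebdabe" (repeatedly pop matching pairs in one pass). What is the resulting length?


Input: eaebdabe
Stack-based adjacent duplicate removal:
  Read 'e': push. Stack: e
  Read 'a': push. Stack: ea
  Read 'e': push. Stack: eae
  Read 'b': push. Stack: eaeb
  Read 'd': push. Stack: eaebd
  Read 'a': push. Stack: eaebda
  Read 'b': push. Stack: eaebdab
  Read 'e': push. Stack: eaebdabe
Final stack: "eaebdabe" (length 8)

8


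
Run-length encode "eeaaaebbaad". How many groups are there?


Input: eeaaaebbaad
Scanning for consecutive runs:
  Group 1: 'e' x 2 (positions 0-1)
  Group 2: 'a' x 3 (positions 2-4)
  Group 3: 'e' x 1 (positions 5-5)
  Group 4: 'b' x 2 (positions 6-7)
  Group 5: 'a' x 2 (positions 8-9)
  Group 6: 'd' x 1 (positions 10-10)
Total groups: 6

6


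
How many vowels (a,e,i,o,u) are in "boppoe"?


Input: boppoe
Checking each character:
  'b' at position 0: consonant
  'o' at position 1: vowel (running total: 1)
  'p' at position 2: consonant
  'p' at position 3: consonant
  'o' at position 4: vowel (running total: 2)
  'e' at position 5: vowel (running total: 3)
Total vowels: 3

3


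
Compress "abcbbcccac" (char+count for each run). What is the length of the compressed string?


Input: abcbbcccac
Runs:
  'a' x 1 => "a1"
  'b' x 1 => "b1"
  'c' x 1 => "c1"
  'b' x 2 => "b2"
  'c' x 3 => "c3"
  'a' x 1 => "a1"
  'c' x 1 => "c1"
Compressed: "a1b1c1b2c3a1c1"
Compressed length: 14

14


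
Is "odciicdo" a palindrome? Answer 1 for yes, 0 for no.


Input: odciicdo
Reversed: odciicdo
  Compare pos 0 ('o') with pos 7 ('o'): match
  Compare pos 1 ('d') with pos 6 ('d'): match
  Compare pos 2 ('c') with pos 5 ('c'): match
  Compare pos 3 ('i') with pos 4 ('i'): match
Result: palindrome

1


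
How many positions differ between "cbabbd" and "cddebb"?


Comparing "cbabbd" and "cddebb" position by position:
  Position 0: 'c' vs 'c' => same
  Position 1: 'b' vs 'd' => DIFFER
  Position 2: 'a' vs 'd' => DIFFER
  Position 3: 'b' vs 'e' => DIFFER
  Position 4: 'b' vs 'b' => same
  Position 5: 'd' vs 'b' => DIFFER
Positions that differ: 4

4


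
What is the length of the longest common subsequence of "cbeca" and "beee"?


LCS of "cbeca" and "beee"
DP table:
           b    e    e    e
      0    0    0    0    0
  c   0    0    0    0    0
  b   0    1    1    1    1
  e   0    1    2    2    2
  c   0    1    2    2    2
  a   0    1    2    2    2
LCS length = dp[5][4] = 2

2


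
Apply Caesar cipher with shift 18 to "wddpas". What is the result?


Caesar cipher: shift "wddpas" by 18
  'w' (pos 22) + 18 = pos 14 = 'o'
  'd' (pos 3) + 18 = pos 21 = 'v'
  'd' (pos 3) + 18 = pos 21 = 'v'
  'p' (pos 15) + 18 = pos 7 = 'h'
  'a' (pos 0) + 18 = pos 18 = 's'
  's' (pos 18) + 18 = pos 10 = 'k'
Result: ovvhsk

ovvhsk


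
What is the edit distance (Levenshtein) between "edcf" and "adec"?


Computing edit distance: "edcf" -> "adec"
DP table:
           a    d    e    c
      0    1    2    3    4
  e   1    1    2    2    3
  d   2    2    1    2    3
  c   3    3    2    2    2
  f   4    4    3    3    3
Edit distance = dp[4][4] = 3

3


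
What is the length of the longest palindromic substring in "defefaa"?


Input: "defefaa"
Checking substrings for palindromes:
  [1:4] "efe" (len 3) => palindrome
  [2:5] "fef" (len 3) => palindrome
  [5:7] "aa" (len 2) => palindrome
Longest palindromic substring: "efe" with length 3

3


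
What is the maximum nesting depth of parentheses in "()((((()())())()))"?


Input: "()((((()())())()))"
Tracking depth:
  Position 0 '(': depth becomes 1
  Position 1 ')': depth becomes 0
  Position 2 '(': depth becomes 1
  Position 3 '(': depth becomes 2
  Position 4 '(': depth becomes 3
  Position 5 '(': depth becomes 4
  Position 6 '(': depth becomes 5
  Position 7 ')': depth becomes 4
  Position 8 '(': depth becomes 5
  Position 9 ')': depth becomes 4
  Position 10 ')': depth becomes 3
  Position 11 '(': depth becomes 4
  Position 12 ')': depth becomes 3
  Position 13 ')': depth becomes 2
  Position 14 '(': depth becomes 3
  Position 15 ')': depth becomes 2
  Position 16 ')': depth becomes 1
  Position 17 ')': depth becomes 0
Maximum depth reached: 5

5


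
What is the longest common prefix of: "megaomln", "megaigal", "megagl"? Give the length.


Words: megaomln, megaigal, megagl
  Position 0: all 'm' => match
  Position 1: all 'e' => match
  Position 2: all 'g' => match
  Position 3: all 'a' => match
  Position 4: ('o', 'i', 'g') => mismatch, stop
LCP = "mega" (length 4)

4


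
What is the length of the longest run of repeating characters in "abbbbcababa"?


Input: "abbbbcababa"
Scanning for longest run:
  Position 1 ('b'): new char, reset run to 1
  Position 2 ('b'): continues run of 'b', length=2
  Position 3 ('b'): continues run of 'b', length=3
  Position 4 ('b'): continues run of 'b', length=4
  Position 5 ('c'): new char, reset run to 1
  Position 6 ('a'): new char, reset run to 1
  Position 7 ('b'): new char, reset run to 1
  Position 8 ('a'): new char, reset run to 1
  Position 9 ('b'): new char, reset run to 1
  Position 10 ('a'): new char, reset run to 1
Longest run: 'b' with length 4

4


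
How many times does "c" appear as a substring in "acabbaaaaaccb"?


Searching for "c" in "acabbaaaaaccb"
Scanning each position:
  Position 0: "a" => no
  Position 1: "c" => MATCH
  Position 2: "a" => no
  Position 3: "b" => no
  Position 4: "b" => no
  Position 5: "a" => no
  Position 6: "a" => no
  Position 7: "a" => no
  Position 8: "a" => no
  Position 9: "a" => no
  Position 10: "c" => MATCH
  Position 11: "c" => MATCH
  Position 12: "b" => no
Total occurrences: 3

3


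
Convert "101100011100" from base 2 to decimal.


Input: "101100011100" in base 2
Positional expansion:
  Digit '1' (value 1) x 2^11 = 2048
  Digit '0' (value 0) x 2^10 = 0
  Digit '1' (value 1) x 2^9 = 512
  Digit '1' (value 1) x 2^8 = 256
  Digit '0' (value 0) x 2^7 = 0
  Digit '0' (value 0) x 2^6 = 0
  Digit '0' (value 0) x 2^5 = 0
  Digit '1' (value 1) x 2^4 = 16
  Digit '1' (value 1) x 2^3 = 8
  Digit '1' (value 1) x 2^2 = 4
  Digit '0' (value 0) x 2^1 = 0
  Digit '0' (value 0) x 2^0 = 0
Sum = 2844

2844


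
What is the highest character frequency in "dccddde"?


Input: dccddde
Character counts:
  'c': 2
  'd': 4
  'e': 1
Maximum frequency: 4

4


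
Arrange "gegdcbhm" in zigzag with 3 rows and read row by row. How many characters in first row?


Zigzag "gegdcbhm" into 3 rows:
Placing characters:
  'g' => row 0
  'e' => row 1
  'g' => row 2
  'd' => row 1
  'c' => row 0
  'b' => row 1
  'h' => row 2
  'm' => row 1
Rows:
  Row 0: "gc"
  Row 1: "edbm"
  Row 2: "gh"
First row length: 2

2


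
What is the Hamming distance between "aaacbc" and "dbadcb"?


Comparing "aaacbc" and "dbadcb" position by position:
  Position 0: 'a' vs 'd' => differ
  Position 1: 'a' vs 'b' => differ
  Position 2: 'a' vs 'a' => same
  Position 3: 'c' vs 'd' => differ
  Position 4: 'b' vs 'c' => differ
  Position 5: 'c' vs 'b' => differ
Total differences (Hamming distance): 5

5


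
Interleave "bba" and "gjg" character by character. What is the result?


Interleaving "bba" and "gjg":
  Position 0: 'b' from first, 'g' from second => "bg"
  Position 1: 'b' from first, 'j' from second => "bj"
  Position 2: 'a' from first, 'g' from second => "ag"
Result: bgbjag

bgbjag


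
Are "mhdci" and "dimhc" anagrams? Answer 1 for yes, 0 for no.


Strings: "mhdci", "dimhc"
Sorted first:  cdhim
Sorted second: cdhim
Sorted forms match => anagrams

1


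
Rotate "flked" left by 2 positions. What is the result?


Input: "flked", rotate left by 2
First 2 characters: "fl"
Remaining characters: "ked"
Concatenate remaining + first: "ked" + "fl" = "kedfl"

kedfl


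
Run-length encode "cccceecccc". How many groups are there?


Input: cccceecccc
Scanning for consecutive runs:
  Group 1: 'c' x 4 (positions 0-3)
  Group 2: 'e' x 2 (positions 4-5)
  Group 3: 'c' x 4 (positions 6-9)
Total groups: 3

3


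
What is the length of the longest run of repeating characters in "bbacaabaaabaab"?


Input: "bbacaabaaabaab"
Scanning for longest run:
  Position 1 ('b'): continues run of 'b', length=2
  Position 2 ('a'): new char, reset run to 1
  Position 3 ('c'): new char, reset run to 1
  Position 4 ('a'): new char, reset run to 1
  Position 5 ('a'): continues run of 'a', length=2
  Position 6 ('b'): new char, reset run to 1
  Position 7 ('a'): new char, reset run to 1
  Position 8 ('a'): continues run of 'a', length=2
  Position 9 ('a'): continues run of 'a', length=3
  Position 10 ('b'): new char, reset run to 1
  Position 11 ('a'): new char, reset run to 1
  Position 12 ('a'): continues run of 'a', length=2
  Position 13 ('b'): new char, reset run to 1
Longest run: 'a' with length 3

3


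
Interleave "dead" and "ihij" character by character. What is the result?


Interleaving "dead" and "ihij":
  Position 0: 'd' from first, 'i' from second => "di"
  Position 1: 'e' from first, 'h' from second => "eh"
  Position 2: 'a' from first, 'i' from second => "ai"
  Position 3: 'd' from first, 'j' from second => "dj"
Result: diehaidj

diehaidj


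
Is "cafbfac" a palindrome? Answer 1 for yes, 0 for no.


Input: cafbfac
Reversed: cafbfac
  Compare pos 0 ('c') with pos 6 ('c'): match
  Compare pos 1 ('a') with pos 5 ('a'): match
  Compare pos 2 ('f') with pos 4 ('f'): match
Result: palindrome

1


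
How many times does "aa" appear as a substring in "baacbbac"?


Searching for "aa" in "baacbbac"
Scanning each position:
  Position 0: "ba" => no
  Position 1: "aa" => MATCH
  Position 2: "ac" => no
  Position 3: "cb" => no
  Position 4: "bb" => no
  Position 5: "ba" => no
  Position 6: "ac" => no
Total occurrences: 1

1


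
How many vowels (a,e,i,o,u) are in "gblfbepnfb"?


Input: gblfbepnfb
Checking each character:
  'g' at position 0: consonant
  'b' at position 1: consonant
  'l' at position 2: consonant
  'f' at position 3: consonant
  'b' at position 4: consonant
  'e' at position 5: vowel (running total: 1)
  'p' at position 6: consonant
  'n' at position 7: consonant
  'f' at position 8: consonant
  'b' at position 9: consonant
Total vowels: 1

1


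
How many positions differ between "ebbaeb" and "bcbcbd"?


Comparing "ebbaeb" and "bcbcbd" position by position:
  Position 0: 'e' vs 'b' => DIFFER
  Position 1: 'b' vs 'c' => DIFFER
  Position 2: 'b' vs 'b' => same
  Position 3: 'a' vs 'c' => DIFFER
  Position 4: 'e' vs 'b' => DIFFER
  Position 5: 'b' vs 'd' => DIFFER
Positions that differ: 5

5


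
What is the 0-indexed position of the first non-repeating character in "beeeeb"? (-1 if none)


Input: beeeeb
Character frequencies:
  'b': 2
  'e': 4
Scanning left to right for freq == 1:
  Position 0 ('b'): freq=2, skip
  Position 1 ('e'): freq=4, skip
  Position 2 ('e'): freq=4, skip
  Position 3 ('e'): freq=4, skip
  Position 4 ('e'): freq=4, skip
  Position 5 ('b'): freq=2, skip
  No unique character found => answer = -1

-1


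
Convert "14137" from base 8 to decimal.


Input: "14137" in base 8
Positional expansion:
  Digit '1' (value 1) x 8^4 = 4096
  Digit '4' (value 4) x 8^3 = 2048
  Digit '1' (value 1) x 8^2 = 64
  Digit '3' (value 3) x 8^1 = 24
  Digit '7' (value 7) x 8^0 = 7
Sum = 6239

6239


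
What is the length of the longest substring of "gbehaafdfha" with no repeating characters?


Input: "gbehaafdfha"
Sliding window (track last position of each char):
  Position 0 ('g'): window [0,0] length 1 -- new best
  Position 1 ('b'): window [0,1] length 2 -- new best
  Position 2 ('e'): window [0,2] length 3 -- new best
  Position 3 ('h'): window [0,3] length 4 -- new best
  Position 4 ('a'): window [0,4] length 5 -- new best
  Position 5 ('a'): repeat (last at 4), move window start to 5
  Position 5 ('a'): window [5,5] length 1
  Position 6 ('f'): window [5,6] length 2
  Position 7 ('d'): window [5,7] length 3
  Position 8 ('f'): repeat (last at 6), move window start to 7
  Position 8 ('f'): window [7,8] length 2
  Position 9 ('h'): window [7,9] length 3
  Position 10 ('a'): window [7,10] length 4
Longest substring with no repeats: "gbeha" with length 5

5


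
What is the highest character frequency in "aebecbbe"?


Input: aebecbbe
Character counts:
  'a': 1
  'b': 3
  'c': 1
  'e': 3
Maximum frequency: 3

3


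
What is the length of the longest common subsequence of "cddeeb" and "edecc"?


LCS of "cddeeb" and "edecc"
DP table:
           e    d    e    c    c
      0    0    0    0    0    0
  c   0    0    0    0    1    1
  d   0    0    1    1    1    1
  d   0    0    1    1    1    1
  e   0    1    1    2    2    2
  e   0    1    1    2    2    2
  b   0    1    1    2    2    2
LCS length = dp[6][5] = 2

2


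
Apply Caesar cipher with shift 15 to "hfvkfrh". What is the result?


Caesar cipher: shift "hfvkfrh" by 15
  'h' (pos 7) + 15 = pos 22 = 'w'
  'f' (pos 5) + 15 = pos 20 = 'u'
  'v' (pos 21) + 15 = pos 10 = 'k'
  'k' (pos 10) + 15 = pos 25 = 'z'
  'f' (pos 5) + 15 = pos 20 = 'u'
  'r' (pos 17) + 15 = pos 6 = 'g'
  'h' (pos 7) + 15 = pos 22 = 'w'
Result: wukzugw

wukzugw


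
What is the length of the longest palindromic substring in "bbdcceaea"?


Input: "bbdcceaea"
Checking substrings for palindromes:
  [5:8] "eae" (len 3) => palindrome
  [6:9] "aea" (len 3) => palindrome
  [0:2] "bb" (len 2) => palindrome
  [3:5] "cc" (len 2) => palindrome
Longest palindromic substring: "eae" with length 3

3


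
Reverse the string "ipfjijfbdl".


Input: ipfjijfbdl
Reading characters right to left:
  Position 9: 'l'
  Position 8: 'd'
  Position 7: 'b'
  Position 6: 'f'
  Position 5: 'j'
  Position 4: 'i'
  Position 3: 'j'
  Position 2: 'f'
  Position 1: 'p'
  Position 0: 'i'
Reversed: ldbfjijfpi

ldbfjijfpi


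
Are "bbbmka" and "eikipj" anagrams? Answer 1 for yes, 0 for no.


Strings: "bbbmka", "eikipj"
Sorted first:  abbbkm
Sorted second: eiijkp
Differ at position 0: 'a' vs 'e' => not anagrams

0


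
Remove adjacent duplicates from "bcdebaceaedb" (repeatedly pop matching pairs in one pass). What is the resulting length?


Input: bcdebaceaedb
Stack-based adjacent duplicate removal:
  Read 'b': push. Stack: b
  Read 'c': push. Stack: bc
  Read 'd': push. Stack: bcd
  Read 'e': push. Stack: bcde
  Read 'b': push. Stack: bcdeb
  Read 'a': push. Stack: bcdeba
  Read 'c': push. Stack: bcdebac
  Read 'e': push. Stack: bcdebace
  Read 'a': push. Stack: bcdebacea
  Read 'e': push. Stack: bcdebaceae
  Read 'd': push. Stack: bcdebaceaed
  Read 'b': push. Stack: bcdebaceaedb
Final stack: "bcdebaceaedb" (length 12)

12


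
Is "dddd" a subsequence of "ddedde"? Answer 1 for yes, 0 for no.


Check if "dddd" is a subsequence of "ddedde"
Greedy scan:
  Position 0 ('d'): matches sub[0] = 'd'
  Position 1 ('d'): matches sub[1] = 'd'
  Position 2 ('e'): no match needed
  Position 3 ('d'): matches sub[2] = 'd'
  Position 4 ('d'): matches sub[3] = 'd'
  Position 5 ('e'): no match needed
All 4 characters matched => is a subsequence

1


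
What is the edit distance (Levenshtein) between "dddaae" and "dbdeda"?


Computing edit distance: "dddaae" -> "dbdeda"
DP table:
           d    b    d    e    d    a
      0    1    2    3    4    5    6
  d   1    0    1    2    3    4    5
  d   2    1    1    1    2    3    4
  d   3    2    2    1    2    2    3
  a   4    3    3    2    2    3    2
  a   5    4    4    3    3    3    3
  e   6    5    5    4    3    4    4
Edit distance = dp[6][6] = 4

4


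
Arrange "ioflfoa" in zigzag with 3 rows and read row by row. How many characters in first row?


Zigzag "ioflfoa" into 3 rows:
Placing characters:
  'i' => row 0
  'o' => row 1
  'f' => row 2
  'l' => row 1
  'f' => row 0
  'o' => row 1
  'a' => row 2
Rows:
  Row 0: "if"
  Row 1: "olo"
  Row 2: "fa"
First row length: 2

2


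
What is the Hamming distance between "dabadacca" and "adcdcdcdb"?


Comparing "dabadacca" and "adcdcdcdb" position by position:
  Position 0: 'd' vs 'a' => differ
  Position 1: 'a' vs 'd' => differ
  Position 2: 'b' vs 'c' => differ
  Position 3: 'a' vs 'd' => differ
  Position 4: 'd' vs 'c' => differ
  Position 5: 'a' vs 'd' => differ
  Position 6: 'c' vs 'c' => same
  Position 7: 'c' vs 'd' => differ
  Position 8: 'a' vs 'b' => differ
Total differences (Hamming distance): 8

8


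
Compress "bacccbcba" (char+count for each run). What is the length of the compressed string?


Input: bacccbcba
Runs:
  'b' x 1 => "b1"
  'a' x 1 => "a1"
  'c' x 3 => "c3"
  'b' x 1 => "b1"
  'c' x 1 => "c1"
  'b' x 1 => "b1"
  'a' x 1 => "a1"
Compressed: "b1a1c3b1c1b1a1"
Compressed length: 14

14


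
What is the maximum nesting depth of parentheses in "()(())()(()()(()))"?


Input: "()(())()(()()(()))"
Tracking depth:
  Position 0 '(': depth becomes 1
  Position 1 ')': depth becomes 0
  Position 2 '(': depth becomes 1
  Position 3 '(': depth becomes 2
  Position 4 ')': depth becomes 1
  Position 5 ')': depth becomes 0
  Position 6 '(': depth becomes 1
  Position 7 ')': depth becomes 0
  Position 8 '(': depth becomes 1
  Position 9 '(': depth becomes 2
  Position 10 ')': depth becomes 1
  Position 11 '(': depth becomes 2
  Position 12 ')': depth becomes 1
  Position 13 '(': depth becomes 2
  Position 14 '(': depth becomes 3
  Position 15 ')': depth becomes 2
  Position 16 ')': depth becomes 1
  Position 17 ')': depth becomes 0
Maximum depth reached: 3

3


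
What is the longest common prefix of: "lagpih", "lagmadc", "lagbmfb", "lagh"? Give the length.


Words: lagpih, lagmadc, lagbmfb, lagh
  Position 0: all 'l' => match
  Position 1: all 'a' => match
  Position 2: all 'g' => match
  Position 3: ('p', 'm', 'b', 'h') => mismatch, stop
LCP = "lag" (length 3)

3


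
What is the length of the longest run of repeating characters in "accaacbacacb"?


Input: "accaacbacacb"
Scanning for longest run:
  Position 1 ('c'): new char, reset run to 1
  Position 2 ('c'): continues run of 'c', length=2
  Position 3 ('a'): new char, reset run to 1
  Position 4 ('a'): continues run of 'a', length=2
  Position 5 ('c'): new char, reset run to 1
  Position 6 ('b'): new char, reset run to 1
  Position 7 ('a'): new char, reset run to 1
  Position 8 ('c'): new char, reset run to 1
  Position 9 ('a'): new char, reset run to 1
  Position 10 ('c'): new char, reset run to 1
  Position 11 ('b'): new char, reset run to 1
Longest run: 'c' with length 2

2


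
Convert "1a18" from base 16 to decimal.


Input: "1a18" in base 16
Positional expansion:
  Digit '1' (value 1) x 16^3 = 4096
  Digit 'a' (value 10) x 16^2 = 2560
  Digit '1' (value 1) x 16^1 = 16
  Digit '8' (value 8) x 16^0 = 8
Sum = 6680

6680


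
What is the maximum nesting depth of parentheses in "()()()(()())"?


Input: "()()()(()())"
Tracking depth:
  Position 0 '(': depth becomes 1
  Position 1 ')': depth becomes 0
  Position 2 '(': depth becomes 1
  Position 3 ')': depth becomes 0
  Position 4 '(': depth becomes 1
  Position 5 ')': depth becomes 0
  Position 6 '(': depth becomes 1
  Position 7 '(': depth becomes 2
  Position 8 ')': depth becomes 1
  Position 9 '(': depth becomes 2
  Position 10 ')': depth becomes 1
  Position 11 ')': depth becomes 0
Maximum depth reached: 2

2


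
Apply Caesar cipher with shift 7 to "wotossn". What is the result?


Caesar cipher: shift "wotossn" by 7
  'w' (pos 22) + 7 = pos 3 = 'd'
  'o' (pos 14) + 7 = pos 21 = 'v'
  't' (pos 19) + 7 = pos 0 = 'a'
  'o' (pos 14) + 7 = pos 21 = 'v'
  's' (pos 18) + 7 = pos 25 = 'z'
  's' (pos 18) + 7 = pos 25 = 'z'
  'n' (pos 13) + 7 = pos 20 = 'u'
Result: dvavzzu

dvavzzu


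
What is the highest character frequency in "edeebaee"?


Input: edeebaee
Character counts:
  'a': 1
  'b': 1
  'd': 1
  'e': 5
Maximum frequency: 5

5


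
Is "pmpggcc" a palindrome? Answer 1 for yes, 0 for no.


Input: pmpggcc
Reversed: ccggpmp
  Compare pos 0 ('p') with pos 6 ('c'): MISMATCH
  Compare pos 1 ('m') with pos 5 ('c'): MISMATCH
  Compare pos 2 ('p') with pos 4 ('g'): MISMATCH
Result: not a palindrome

0


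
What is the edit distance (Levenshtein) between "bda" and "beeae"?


Computing edit distance: "bda" -> "beeae"
DP table:
           b    e    e    a    e
      0    1    2    3    4    5
  b   1    0    1    2    3    4
  d   2    1    1    2    3    4
  a   3    2    2    2    2    3
Edit distance = dp[3][5] = 3

3


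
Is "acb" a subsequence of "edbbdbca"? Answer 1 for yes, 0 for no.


Check if "acb" is a subsequence of "edbbdbca"
Greedy scan:
  Position 0 ('e'): no match needed
  Position 1 ('d'): no match needed
  Position 2 ('b'): no match needed
  Position 3 ('b'): no match needed
  Position 4 ('d'): no match needed
  Position 5 ('b'): no match needed
  Position 6 ('c'): no match needed
  Position 7 ('a'): matches sub[0] = 'a'
Only matched 1/3 characters => not a subsequence

0


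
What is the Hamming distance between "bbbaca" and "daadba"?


Comparing "bbbaca" and "daadba" position by position:
  Position 0: 'b' vs 'd' => differ
  Position 1: 'b' vs 'a' => differ
  Position 2: 'b' vs 'a' => differ
  Position 3: 'a' vs 'd' => differ
  Position 4: 'c' vs 'b' => differ
  Position 5: 'a' vs 'a' => same
Total differences (Hamming distance): 5

5
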